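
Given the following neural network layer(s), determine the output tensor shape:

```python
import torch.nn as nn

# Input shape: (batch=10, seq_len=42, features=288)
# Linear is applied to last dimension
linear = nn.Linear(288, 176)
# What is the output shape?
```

Input: (10, 42, 288) -> Output: (10, 42, 176)

Answer: (10, 42, 176)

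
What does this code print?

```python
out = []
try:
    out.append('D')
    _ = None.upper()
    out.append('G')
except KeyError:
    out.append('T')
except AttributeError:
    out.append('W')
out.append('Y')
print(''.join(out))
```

Execution trace: 'D' (try body) → 'W' (except AttributeError) → 'Y' (after the try/except). Output: DWY

Answer: DWY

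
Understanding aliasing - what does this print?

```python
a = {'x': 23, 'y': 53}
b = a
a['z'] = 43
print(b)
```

Key concept: dict aliasing.
Step by step:
`a = {'x': 23, 'y': 53}` → a = {'x': 23, 'y': 53}
`b = a` → b = {'x': 23, 'y': 53} (same object as a)
`a['z'] = 43` → a = {'x': 23, 'y': 53, 'z': 43} (same object as b); b = {'x': 23, 'y': 53, 'z': 43} (same object as a)
`print(b)` → prints {'x': 23, 'y': 53, 'z': 43}

Answer: {'x': 23, 'y': 53, 'z': 43}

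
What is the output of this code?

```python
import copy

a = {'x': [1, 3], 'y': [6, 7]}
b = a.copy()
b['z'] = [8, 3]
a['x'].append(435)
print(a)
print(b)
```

Key concept: shallow copy of dict with mutable values.
Step by step:
`a = {'x': [1, 3], 'y': [6, 7]}` → a = {'x': [1, 3], 'y': [6, 7]}
`b = a.copy()` → b = {'x': [1, 3], 'y': [6, 7]}
`b['z'] = [8, 3]` → b = {'x': [1, 3], 'y': [6, 7], 'z': [8, 3]}
`a['x'].append(435)` → a = {'x': [1, 3, 435], 'y': [6, 7]}; b = {'x': [1, 3, 435], 'y': [6, 7], 'z': [8, 3]}
`print(a)` → prints {'x': [1, 3, 435], 'y': [6, 7]}
`print(b)` → prints {'x': [1, 3, 435], 'y': [6, 7], 'z': [8, 3]}

Answer:
{'x': [1, 3, 435], 'y': [6, 7]}
{'x': [1, 3, 435], 'y': [6, 7], 'z': [8, 3]}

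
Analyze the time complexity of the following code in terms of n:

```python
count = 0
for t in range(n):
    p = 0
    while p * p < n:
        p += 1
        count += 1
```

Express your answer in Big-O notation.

Each loop level contributes: n × √n. Multiplying the contributions gives O(n√n).

Answer: O(n√n)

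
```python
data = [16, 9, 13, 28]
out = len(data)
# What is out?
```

Trace:
`data = [16, 9, 13, 28]` → data = [16, 9, 13, 28]
`out = len(data)` → out = 4
So out = 4

Answer: 4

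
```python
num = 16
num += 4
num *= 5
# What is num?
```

Trace:
`num = 16` → num = 16
`num += 4` → num = 20
`num *= 5` → num = 100
So num = 100

Answer: 100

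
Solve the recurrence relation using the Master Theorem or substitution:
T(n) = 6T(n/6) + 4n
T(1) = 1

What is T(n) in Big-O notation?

By Master Theorem: a=6, b=6, f(n)=4n. Since log_6(6) = 1 and f(n) = Θ(n^1), Case 2 applies. T(n) = O(n log n).

Answer: O(n log n)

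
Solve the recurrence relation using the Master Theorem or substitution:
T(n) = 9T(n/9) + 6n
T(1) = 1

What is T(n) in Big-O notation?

By Master Theorem: a=9, b=9, f(n)=6n. Since log_9(9) = 1 and f(n) = Θ(n^1), Case 2 applies. T(n) = O(n log n).

Answer: O(n log n)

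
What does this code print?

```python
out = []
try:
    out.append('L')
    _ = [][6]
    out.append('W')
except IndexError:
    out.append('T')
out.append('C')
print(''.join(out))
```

Execution trace: 'L' (try body) → 'T' (except IndexError) → 'C' (after the try/except). Output: LTC

Answer: LTC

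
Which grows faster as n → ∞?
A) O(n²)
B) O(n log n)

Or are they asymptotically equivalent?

O(n²) vs O(n log n): Higher order terms dominate.

Answer: A) O(n²) grows faster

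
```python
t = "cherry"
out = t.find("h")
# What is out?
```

Trace:
`t = "cherry"` → t = 'cherry'
`out = t.find("h")` → out = 1
So out = 1

Answer: 1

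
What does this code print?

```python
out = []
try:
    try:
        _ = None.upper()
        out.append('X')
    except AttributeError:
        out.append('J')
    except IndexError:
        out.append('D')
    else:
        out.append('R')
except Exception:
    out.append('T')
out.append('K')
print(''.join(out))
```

Execution trace: 'J' (inner except AttributeError) → 'K' (after the try/except). Output: JK

Answer: JK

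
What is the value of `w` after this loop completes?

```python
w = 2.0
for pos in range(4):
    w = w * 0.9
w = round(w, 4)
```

Exponential decay: 2.0 * 0.9^4
`w` takes the values: 2.0 → 1.8 → 1.62 → 1.458 → 1.3122

Answer: 1.3122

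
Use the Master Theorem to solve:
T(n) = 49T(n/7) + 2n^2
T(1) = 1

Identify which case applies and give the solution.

a=49, b=7, f(n)=2n^2. log_7(49) = 2. Since c=2 = 2, Case 2 applies: T(n) = Θ(n^log_b(a) · log n) = O(n^2 log n).

Answer: O(n^2 log n) - Case 2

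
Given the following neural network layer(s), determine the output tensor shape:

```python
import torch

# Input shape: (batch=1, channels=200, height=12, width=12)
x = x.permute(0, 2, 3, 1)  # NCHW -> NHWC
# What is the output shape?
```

Input: (1, 200, 12, 12) -> Output: (1, 12, 12, 200)

Answer: (1, 12, 12, 200)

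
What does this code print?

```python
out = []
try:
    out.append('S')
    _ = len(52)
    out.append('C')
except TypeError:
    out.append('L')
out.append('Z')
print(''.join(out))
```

Execution trace: 'S' (try body) → 'L' (except TypeError) → 'Z' (after the try/except). Output: SLZ

Answer: SLZ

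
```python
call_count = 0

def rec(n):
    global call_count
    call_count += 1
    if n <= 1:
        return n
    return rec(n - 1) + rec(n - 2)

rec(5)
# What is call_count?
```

Calls(n) = 1 + Calls(n-1) + Calls(n-2); Calls(0)=Calls(1)=1. For n=5 this gives 15.

Answer: 15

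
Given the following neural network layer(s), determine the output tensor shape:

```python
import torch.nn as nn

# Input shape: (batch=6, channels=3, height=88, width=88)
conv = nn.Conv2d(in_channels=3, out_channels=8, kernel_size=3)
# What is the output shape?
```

Input: (6, 3, 88, 88) -> Output: (6, 8, 86, 86)

Answer: (6, 8, 86, 86)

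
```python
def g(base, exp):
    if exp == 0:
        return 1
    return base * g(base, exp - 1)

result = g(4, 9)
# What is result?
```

g(4, 9) = 4 * 4 * 4 * 4 * 4 * 4 * 4 * 4 * 4 = 262144

Answer: 262144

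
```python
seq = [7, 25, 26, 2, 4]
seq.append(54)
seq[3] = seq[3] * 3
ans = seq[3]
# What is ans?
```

Trace:
`seq = [7, 25, 26, 2, 4]` → seq = [7, 25, 26, 2, 4]
`seq.append(54)` → seq = [7, 25, 26, 2, 4, 54]
`seq[3] = seq[3] * 3` → seq = [7, 25, 26, 6, 4, 54]
`ans = seq[3]` → ans = 6
So ans = 6

Answer: 6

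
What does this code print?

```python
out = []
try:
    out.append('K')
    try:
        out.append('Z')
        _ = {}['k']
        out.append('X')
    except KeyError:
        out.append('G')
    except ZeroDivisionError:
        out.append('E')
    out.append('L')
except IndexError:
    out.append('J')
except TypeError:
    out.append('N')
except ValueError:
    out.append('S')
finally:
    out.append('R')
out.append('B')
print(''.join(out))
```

Execution trace: 'K' (try body) → 'Z' (inner try body) → 'G' (inner except KeyError) → 'L' (try body, no exception) → 'R' (finally) → 'B' (after the try/except). Output: KZGLRB

Answer: KZGLRB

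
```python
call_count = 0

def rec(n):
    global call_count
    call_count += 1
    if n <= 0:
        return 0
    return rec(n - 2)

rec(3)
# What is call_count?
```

Linear recursion stepping by 2: 3 calls from n=3 down to ≤0.

Answer: 3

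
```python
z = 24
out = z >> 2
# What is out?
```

Trace:
`z = 24` → z = 24
`out = z >> 2` → out = 6
So out = 6

Answer: 6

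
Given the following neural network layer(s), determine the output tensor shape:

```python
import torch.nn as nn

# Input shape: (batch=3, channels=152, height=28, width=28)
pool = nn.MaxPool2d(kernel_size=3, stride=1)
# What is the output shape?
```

Input: (3, 152, 28, 28) -> Output: (3, 152, 26, 26)

Answer: (3, 152, 26, 26)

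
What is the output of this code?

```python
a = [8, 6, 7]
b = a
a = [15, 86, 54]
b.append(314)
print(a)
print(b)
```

Key concept: rebinding vs mutation: a is rebound to a new list, b still points at the original.
Step by step:
`a = [8, 6, 7]` → a = [8, 6, 7]
`b = a` → b = [8, 6, 7] (same object as a)
`a = [15, 86, 54]` → a = [15, 86, 54]
`b.append(314)` → b = [8, 6, 7, 314]
`print(a)` → prints [15, 86, 54]
`print(b)` → prints [8, 6, 7, 314]

Answer:
[15, 86, 54]
[8, 6, 7, 314]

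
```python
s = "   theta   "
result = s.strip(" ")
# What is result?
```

Trace:
`s = "   theta   "` → s = '   theta   '
`result = s.strip(" ")` → result = 'theta'
So result = 'theta'

Answer: 'theta'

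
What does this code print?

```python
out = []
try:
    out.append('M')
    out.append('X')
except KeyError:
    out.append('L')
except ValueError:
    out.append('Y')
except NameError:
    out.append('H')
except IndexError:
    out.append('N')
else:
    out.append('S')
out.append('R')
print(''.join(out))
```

Execution trace: 'M' (try body) → 'X' (try body, no exception) → 'S' (else) → 'R' (after the try/except). Output: MXSR

Answer: MXSR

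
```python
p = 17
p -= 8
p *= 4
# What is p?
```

Trace:
`p = 17` → p = 17
`p -= 8` → p = 9
`p *= 4` → p = 36
So p = 36

Answer: 36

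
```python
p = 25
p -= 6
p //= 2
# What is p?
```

Trace:
`p = 25` → p = 25
`p -= 6` → p = 19
`p //= 2` → p = 9
So p = 9

Answer: 9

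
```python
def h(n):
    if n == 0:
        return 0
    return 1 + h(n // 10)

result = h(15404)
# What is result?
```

Count of digits of 15404: 5

Answer: 5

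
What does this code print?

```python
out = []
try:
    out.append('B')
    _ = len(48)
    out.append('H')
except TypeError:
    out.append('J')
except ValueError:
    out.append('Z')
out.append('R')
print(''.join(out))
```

Execution trace: 'B' (try body) → 'J' (except TypeError) → 'R' (after the try/except). Output: BJR

Answer: BJR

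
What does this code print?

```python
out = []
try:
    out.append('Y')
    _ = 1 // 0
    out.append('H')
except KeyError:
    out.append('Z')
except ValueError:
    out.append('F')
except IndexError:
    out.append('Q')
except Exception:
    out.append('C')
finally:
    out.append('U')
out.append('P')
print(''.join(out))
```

Execution trace: 'Y' (try body) → 'C' (except Exception) → 'U' (finally) → 'P' (after the try/except). Output: YCUP

Answer: YCUP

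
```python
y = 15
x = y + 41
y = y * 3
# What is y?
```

Trace:
`y = 15` → y = 15
`x = y + 41` → x = 56
`y = y * 3` → y = 45
So y = 45

Answer: 45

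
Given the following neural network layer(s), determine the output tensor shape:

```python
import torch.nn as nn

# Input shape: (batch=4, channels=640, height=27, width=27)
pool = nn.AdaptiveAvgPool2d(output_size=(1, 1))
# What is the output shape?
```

Input: (4, 640, 27, 27) -> Output: (4, 640, 1, 1)

Answer: (4, 640, 1, 1)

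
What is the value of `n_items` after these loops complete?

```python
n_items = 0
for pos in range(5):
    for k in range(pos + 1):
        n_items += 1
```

Triangle: 1 + 2 + ... + 5
`n_items` takes the values: 0 → 1 → 2 → 3 → 4 → 5 → 6 → 7 → 8 → 9 → 10 → 11 → 12 → 13 → 14 → 15

Answer: 15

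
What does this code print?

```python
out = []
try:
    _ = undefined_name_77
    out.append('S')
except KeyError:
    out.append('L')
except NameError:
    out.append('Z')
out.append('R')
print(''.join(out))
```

Execution trace: 'Z' (except NameError) → 'R' (after the try/except). Output: ZR

Answer: ZR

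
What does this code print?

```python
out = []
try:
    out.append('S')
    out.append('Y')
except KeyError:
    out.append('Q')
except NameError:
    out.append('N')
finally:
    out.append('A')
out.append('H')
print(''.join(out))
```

Execution trace: 'S' (try body) → 'Y' (try body, no exception) → 'A' (finally) → 'H' (after the try/except). Output: SYAH

Answer: SYAH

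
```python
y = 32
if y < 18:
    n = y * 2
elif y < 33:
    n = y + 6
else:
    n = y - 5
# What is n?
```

Trace:
`y = 32` → y = 32
`if y < 18: ...` → y < 18 is False, y < 33 is True → n = 38
So n = 38

Answer: 38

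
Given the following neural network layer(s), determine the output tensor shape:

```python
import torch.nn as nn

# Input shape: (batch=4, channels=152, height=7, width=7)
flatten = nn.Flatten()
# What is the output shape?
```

Input: (4, 152, 7, 7) -> Output: (4, 7448)

Answer: (4, 7448)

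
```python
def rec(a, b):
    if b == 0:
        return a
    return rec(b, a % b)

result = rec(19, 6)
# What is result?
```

rec(19, 6) -> rec(6, 1) -> rec(1, 0) -> 1

Answer: 1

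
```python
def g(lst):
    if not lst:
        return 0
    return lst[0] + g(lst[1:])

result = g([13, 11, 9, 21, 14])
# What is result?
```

13 + 11 + 9 + 21 + 14 + 0 = 68

Answer: 68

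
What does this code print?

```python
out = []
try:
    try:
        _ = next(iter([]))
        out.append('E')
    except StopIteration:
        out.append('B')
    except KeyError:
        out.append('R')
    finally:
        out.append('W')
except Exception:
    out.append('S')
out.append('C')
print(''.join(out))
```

Execution trace: 'B' (inner except StopIteration) → 'W' (inner finally) → 'C' (after the try/except). Output: BWC

Answer: BWC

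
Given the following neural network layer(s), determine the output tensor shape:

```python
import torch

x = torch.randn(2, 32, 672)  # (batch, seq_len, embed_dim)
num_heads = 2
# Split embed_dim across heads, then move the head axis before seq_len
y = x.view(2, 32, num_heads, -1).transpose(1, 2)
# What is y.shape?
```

Input: (2, 32, 672) -> head_dim = 672 // 2 = 336; after view: (2, 32, 2, 336) -> after transpose(1, 2): (2, 2, 32, 336) -> Output: (2, 2, 32, 336)

Answer: (2, 2, 32, 336)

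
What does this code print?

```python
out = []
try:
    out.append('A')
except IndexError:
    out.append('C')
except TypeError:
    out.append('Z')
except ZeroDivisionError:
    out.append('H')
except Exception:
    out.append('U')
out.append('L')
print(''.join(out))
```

Execution trace: 'A' (try body, no exception) → 'L' (after the try/except). Output: AL

Answer: AL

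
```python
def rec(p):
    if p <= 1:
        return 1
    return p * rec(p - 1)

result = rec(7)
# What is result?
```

rec(7) = 7 * 6 * 5 * 4 * 3 * 2 * 1 = 5040

Answer: 5040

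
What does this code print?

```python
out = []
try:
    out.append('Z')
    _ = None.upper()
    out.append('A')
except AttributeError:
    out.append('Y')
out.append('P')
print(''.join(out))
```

Execution trace: 'Z' (try body) → 'Y' (except AttributeError) → 'P' (after the try/except). Output: ZYP

Answer: ZYP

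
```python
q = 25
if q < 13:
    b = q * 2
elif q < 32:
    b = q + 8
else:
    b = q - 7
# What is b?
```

Trace:
`q = 25` → q = 25
`if q < 13: ...` → q < 13 is False, q < 32 is True → b = 33
So b = 33

Answer: 33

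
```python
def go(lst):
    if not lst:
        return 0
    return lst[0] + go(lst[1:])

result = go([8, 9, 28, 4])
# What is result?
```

8 + 9 + 28 + 4 + 0 = 49

Answer: 49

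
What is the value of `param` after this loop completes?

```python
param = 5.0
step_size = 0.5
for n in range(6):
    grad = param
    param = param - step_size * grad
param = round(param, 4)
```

Gradient descent: w = 5.0 * (1 - 0.5)^6
`param` takes the values: 5.0 → 2.5 → 1.25 → 0.625 → 0.3125 → 0.15625 → 0.078125 → 0.0781

Answer: 0.0781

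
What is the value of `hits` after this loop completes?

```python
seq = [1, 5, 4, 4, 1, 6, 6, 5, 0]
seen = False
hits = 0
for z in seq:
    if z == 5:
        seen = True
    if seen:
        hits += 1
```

Count elements after first 5 in [1, 5, 4, 4, 1, 6, 6, 5, 0]
`hits` takes the values: 0 → 1 → 2 → 3 → 4 → 5 → 6 → 7 → 8

Answer: 8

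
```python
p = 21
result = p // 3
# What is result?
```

Trace:
`p = 21` → p = 21
`result = p // 3` → result = 7
So result = 7

Answer: 7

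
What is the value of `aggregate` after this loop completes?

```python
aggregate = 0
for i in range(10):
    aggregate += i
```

Sum of 0 to 9 = 45
`aggregate` takes the values: 0 → 1 → 3 → 6 → 10 → 15 → 21 → 28 → 36 → 45

Answer: 45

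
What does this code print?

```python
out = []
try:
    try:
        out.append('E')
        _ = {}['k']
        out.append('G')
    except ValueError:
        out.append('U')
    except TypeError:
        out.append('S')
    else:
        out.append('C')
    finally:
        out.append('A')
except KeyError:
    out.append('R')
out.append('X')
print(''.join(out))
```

Execution trace: 'E' (try body) → 'A' (finally) → 'R' (outer except KeyError) → 'X' (after the try/except). Output: EARX

Answer: EARX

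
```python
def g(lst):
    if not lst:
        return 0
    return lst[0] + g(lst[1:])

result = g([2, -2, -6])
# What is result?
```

2 + (-2) + (-6) + 0 = -6

Answer: -6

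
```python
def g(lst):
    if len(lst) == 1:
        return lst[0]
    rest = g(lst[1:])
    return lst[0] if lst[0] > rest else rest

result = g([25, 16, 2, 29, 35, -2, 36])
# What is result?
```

Recursive max over [25, 16, 2, 29, 35, -2, 36] = 36

Answer: 36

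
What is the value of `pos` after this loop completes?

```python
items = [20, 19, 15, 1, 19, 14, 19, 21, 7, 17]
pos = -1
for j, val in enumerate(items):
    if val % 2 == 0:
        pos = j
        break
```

First even number index in [20, 19, 15, 1, 19, 14, 19, 21, 7, 17]
`pos` takes the values: -1 → 0

Answer: 0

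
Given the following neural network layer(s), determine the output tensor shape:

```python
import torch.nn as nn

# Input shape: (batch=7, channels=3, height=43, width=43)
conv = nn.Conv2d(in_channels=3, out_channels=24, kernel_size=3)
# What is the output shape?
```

Input: (7, 3, 43, 43) -> Output: (7, 24, 41, 41)

Answer: (7, 24, 41, 41)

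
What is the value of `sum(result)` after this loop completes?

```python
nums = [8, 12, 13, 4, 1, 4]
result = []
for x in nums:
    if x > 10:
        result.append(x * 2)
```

Sum of doubled values > 10
`result` takes the values: [] → [24] → [24, 26]
So `sum(result)` = 50

Answer: 50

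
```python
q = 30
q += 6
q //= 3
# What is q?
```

Trace:
`q = 30` → q = 30
`q += 6` → q = 36
`q //= 3` → q = 12
So q = 12

Answer: 12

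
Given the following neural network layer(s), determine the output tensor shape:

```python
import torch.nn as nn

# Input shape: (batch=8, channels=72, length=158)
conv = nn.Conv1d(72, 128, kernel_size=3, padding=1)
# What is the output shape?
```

Input: (8, 72, 158) -> Output: (8, 128, 158)

Answer: (8, 128, 158)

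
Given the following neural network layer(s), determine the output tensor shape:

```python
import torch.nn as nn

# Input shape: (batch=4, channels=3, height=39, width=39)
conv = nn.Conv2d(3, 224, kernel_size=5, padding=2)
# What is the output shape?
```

Input: (4, 3, 39, 39) -> Output: (4, 224, 39, 39)

Answer: (4, 224, 39, 39)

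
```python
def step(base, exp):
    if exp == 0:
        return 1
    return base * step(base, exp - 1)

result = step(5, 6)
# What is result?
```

step(5, 6) = 5 * 5 * 5 * 5 * 5 * 5 = 15625

Answer: 15625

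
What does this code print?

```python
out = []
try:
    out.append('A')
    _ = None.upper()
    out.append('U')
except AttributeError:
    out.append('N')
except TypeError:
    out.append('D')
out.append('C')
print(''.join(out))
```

Execution trace: 'A' (try body) → 'N' (except AttributeError) → 'C' (after the try/except). Output: ANC

Answer: ANC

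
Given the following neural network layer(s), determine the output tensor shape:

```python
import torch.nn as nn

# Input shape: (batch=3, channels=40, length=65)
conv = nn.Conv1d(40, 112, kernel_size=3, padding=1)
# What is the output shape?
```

Input: (3, 40, 65) -> Output: (3, 112, 65)

Answer: (3, 112, 65)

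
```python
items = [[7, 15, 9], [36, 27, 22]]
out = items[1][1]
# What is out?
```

Trace:
`items = [[7, 15, 9], [36, 27, 22]]` → items = [[7, 15, 9], [36, 27, 22]]
`out = items[1][1]` → out = 27
So out = 27

Answer: 27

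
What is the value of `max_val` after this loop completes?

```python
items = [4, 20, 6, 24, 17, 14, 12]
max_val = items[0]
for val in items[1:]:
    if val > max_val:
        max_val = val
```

Maximum of [4, 20, 6, 24, 17, 14, 12]
`max_val` takes the values: 4 → 20 → 24

Answer: 24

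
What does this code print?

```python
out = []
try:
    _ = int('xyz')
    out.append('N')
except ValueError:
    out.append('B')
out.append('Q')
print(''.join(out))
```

Execution trace: 'B' (except ValueError) → 'Q' (after the try/except). Output: BQ

Answer: BQ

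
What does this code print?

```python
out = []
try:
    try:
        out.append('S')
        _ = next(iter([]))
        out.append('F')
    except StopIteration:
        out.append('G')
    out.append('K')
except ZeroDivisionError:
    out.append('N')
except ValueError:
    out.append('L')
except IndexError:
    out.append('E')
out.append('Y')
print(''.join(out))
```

Execution trace: 'S' (inner try body) → 'G' (inner except StopIteration) → 'K' (try body, no exception) → 'Y' (after the try/except). Output: SGKY

Answer: SGKY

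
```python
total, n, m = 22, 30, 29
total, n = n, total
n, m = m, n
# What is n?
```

Trace:
`total, n, m = 22, 30, 29` → total = 22; n = 30; m = 29
`total, n = n, total` → total = 30; n = 22
`n, m = m, n` → n = 29; m = 22
So n = 29

Answer: 29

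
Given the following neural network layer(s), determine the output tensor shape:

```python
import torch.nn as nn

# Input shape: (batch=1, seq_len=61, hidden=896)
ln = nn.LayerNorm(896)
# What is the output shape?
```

Input: (1, 61, 896) -> Output: (1, 61, 896)

Answer: (1, 61, 896)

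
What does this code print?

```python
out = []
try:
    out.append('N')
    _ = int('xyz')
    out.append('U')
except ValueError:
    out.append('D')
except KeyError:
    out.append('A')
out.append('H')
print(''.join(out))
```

Execution trace: 'N' (try body) → 'D' (except ValueError) → 'H' (after the try/except). Output: NDH

Answer: NDH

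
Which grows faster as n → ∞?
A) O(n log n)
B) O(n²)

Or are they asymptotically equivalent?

O(n log n) vs O(n²): Higher order terms dominate.

Answer: B) O(n²) grows faster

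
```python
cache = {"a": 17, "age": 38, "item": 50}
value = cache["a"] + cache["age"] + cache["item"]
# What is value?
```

Trace:
`cache = {"a": 17, "age": 38, "item": 50}` → cache = {'a': 17, 'age': 38, 'item': 50}
`value = cache["a"] + cache["age"] + cache["item"]` → value = 105
So value = 105

Answer: 105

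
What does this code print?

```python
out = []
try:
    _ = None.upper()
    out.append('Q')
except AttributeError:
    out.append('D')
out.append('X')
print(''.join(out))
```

Execution trace: 'D' (except AttributeError) → 'X' (after the try/except). Output: DX

Answer: DX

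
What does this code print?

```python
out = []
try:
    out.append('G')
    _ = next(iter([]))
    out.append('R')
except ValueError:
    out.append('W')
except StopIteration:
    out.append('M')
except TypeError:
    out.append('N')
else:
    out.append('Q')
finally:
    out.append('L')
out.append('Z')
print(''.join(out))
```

Execution trace: 'G' (try body) → 'M' (except StopIteration) → 'L' (finally) → 'Z' (after the try/except). Output: GMLZ

Answer: GMLZ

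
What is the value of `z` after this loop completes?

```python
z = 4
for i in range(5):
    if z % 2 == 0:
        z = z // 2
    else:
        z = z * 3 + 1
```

Collatz-style transformation from 4
`z` takes the values: 4 → 2 → 1 → 4 → 2 → 1

Answer: 1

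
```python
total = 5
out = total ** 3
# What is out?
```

Trace:
`total = 5` → total = 5
`out = total ** 3` → out = 125
So out = 125

Answer: 125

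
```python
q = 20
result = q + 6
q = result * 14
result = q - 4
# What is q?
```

Trace:
`q = 20` → q = 20
`result = q + 6` → result = 26
`q = result * 14` → q = 364
`result = q - 4` → result = 360
So q = 364

Answer: 364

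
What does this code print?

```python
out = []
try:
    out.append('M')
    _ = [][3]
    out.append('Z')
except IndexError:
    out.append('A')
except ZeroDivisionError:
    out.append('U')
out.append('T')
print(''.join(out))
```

Execution trace: 'M' (try body) → 'A' (except IndexError) → 'T' (after the try/except). Output: MAT

Answer: MAT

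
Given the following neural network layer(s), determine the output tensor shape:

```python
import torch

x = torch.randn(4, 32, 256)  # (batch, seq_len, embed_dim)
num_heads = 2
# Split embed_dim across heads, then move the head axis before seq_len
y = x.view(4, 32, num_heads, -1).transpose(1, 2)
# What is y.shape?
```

Input: (4, 32, 256) -> head_dim = 256 // 2 = 128; after view: (4, 32, 2, 128) -> after transpose(1, 2): (4, 2, 32, 128) -> Output: (4, 2, 32, 128)

Answer: (4, 2, 32, 128)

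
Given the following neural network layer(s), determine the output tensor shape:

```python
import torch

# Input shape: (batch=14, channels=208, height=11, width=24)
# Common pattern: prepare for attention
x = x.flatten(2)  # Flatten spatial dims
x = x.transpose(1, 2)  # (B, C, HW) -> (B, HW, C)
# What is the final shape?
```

Input: (14, 208, 11, 24) -> after flatten(2): (14, 208, 264) -> Output: (14, 264, 208)

Answer: (14, 264, 208)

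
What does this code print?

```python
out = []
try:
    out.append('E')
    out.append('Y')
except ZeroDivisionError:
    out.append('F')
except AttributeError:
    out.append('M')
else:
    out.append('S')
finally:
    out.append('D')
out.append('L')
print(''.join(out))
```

Execution trace: 'E' (try body) → 'Y' (try body, no exception) → 'S' (else) → 'D' (finally) → 'L' (after the try/except). Output: EYSDL

Answer: EYSDL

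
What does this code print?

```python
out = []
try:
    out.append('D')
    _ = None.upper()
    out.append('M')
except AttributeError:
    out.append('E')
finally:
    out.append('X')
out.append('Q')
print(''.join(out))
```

Execution trace: 'D' (try body) → 'E' (except AttributeError) → 'X' (finally) → 'Q' (after the try/except). Output: DEXQ

Answer: DEXQ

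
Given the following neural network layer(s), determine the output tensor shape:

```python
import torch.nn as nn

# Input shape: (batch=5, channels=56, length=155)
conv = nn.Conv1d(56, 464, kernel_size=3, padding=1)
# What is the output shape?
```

Input: (5, 56, 155) -> Output: (5, 464, 155)

Answer: (5, 464, 155)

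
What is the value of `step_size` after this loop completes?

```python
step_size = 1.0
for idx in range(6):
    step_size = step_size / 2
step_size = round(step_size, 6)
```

Halving LR 6 times: 1 / 2^6
`step_size` takes the values: 1.0 → 0.5 → 0.25 → 0.125 → 0.0625 → 0.03125 → 0.015625

Answer: 0.015625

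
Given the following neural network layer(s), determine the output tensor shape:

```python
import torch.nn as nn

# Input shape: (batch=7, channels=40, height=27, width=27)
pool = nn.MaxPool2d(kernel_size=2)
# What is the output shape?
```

Input: (7, 40, 27, 27) -> Output: (7, 40, 13, 13)

Answer: (7, 40, 13, 13)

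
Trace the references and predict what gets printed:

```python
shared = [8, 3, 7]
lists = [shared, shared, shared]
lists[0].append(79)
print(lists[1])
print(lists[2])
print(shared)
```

Key concept: list of same reference.
Step by step:
`shared = [8, 3, 7]` → shared = [8, 3, 7]
`lists = [shared, shared, shared]` → lists = [[8, 3, 7], [8, 3, 7], [8, 3, 7]]
`lists[0].append(79)` → shared = [8, 3, 7, 79]; lists = [[8, 3, 7, 79], [8, 3, 7, 79], [8, 3, 7, 79]]
`print(lists[1])` → prints [8, 3, 7, 79]
`print(lists[2])` → prints [8, 3, 7, 79]
`print(shared)` → prints [8, 3, 7, 79]

Answer:
[8, 3, 7, 79]
[8, 3, 7, 79]
[8, 3, 7, 79]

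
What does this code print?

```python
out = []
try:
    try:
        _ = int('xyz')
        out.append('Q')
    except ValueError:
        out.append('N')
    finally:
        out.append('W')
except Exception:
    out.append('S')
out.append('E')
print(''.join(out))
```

Execution trace: 'N' (inner except ValueError) → 'W' (inner finally) → 'E' (after the try/except). Output: NWE

Answer: NWE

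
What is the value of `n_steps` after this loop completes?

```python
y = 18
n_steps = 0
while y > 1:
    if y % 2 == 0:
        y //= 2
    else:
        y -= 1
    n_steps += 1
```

Steps to reduce 18 to 1
`n_steps` takes the values: 0 → 1 → 2 → 3 → 4 → 5

Answer: 5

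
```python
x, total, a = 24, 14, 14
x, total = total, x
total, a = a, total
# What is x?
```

Trace:
`x, total, a = 24, 14, 14` → x = 24; total = 14; a = 14
`x, total = total, x` → x = 14; total = 24
`total, a = a, total` → total = 14; a = 24
So x = 14

Answer: 14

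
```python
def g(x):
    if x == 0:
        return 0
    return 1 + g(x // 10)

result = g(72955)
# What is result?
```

Count of digits of 72955: 5

Answer: 5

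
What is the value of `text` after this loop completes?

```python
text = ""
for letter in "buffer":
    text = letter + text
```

Reverse 'buffer'
`text` takes the values: "" → "b" → "ub" → "fub" → "ffub" → "effub" → "reffub"

Answer: "reffub"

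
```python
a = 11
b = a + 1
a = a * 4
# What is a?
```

Trace:
`a = 11` → a = 11
`b = a + 1` → b = 12
`a = a * 4` → a = 44
So a = 44

Answer: 44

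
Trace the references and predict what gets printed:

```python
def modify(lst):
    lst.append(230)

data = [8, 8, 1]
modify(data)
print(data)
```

Key concept: function modifies passed list.
Step by step:
`data = [8, 8, 1]` → data = [8, 8, 1]
`modify(data)` → data = [8, 8, 1, 230]
`print(data)` → prints [8, 8, 1, 230]

Answer: [8, 8, 1, 230]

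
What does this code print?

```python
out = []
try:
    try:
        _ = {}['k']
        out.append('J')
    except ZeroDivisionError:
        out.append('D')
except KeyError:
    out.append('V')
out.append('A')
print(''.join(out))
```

Execution trace: 'V' (outer except KeyError) → 'A' (after the try/except). Output: VA

Answer: VA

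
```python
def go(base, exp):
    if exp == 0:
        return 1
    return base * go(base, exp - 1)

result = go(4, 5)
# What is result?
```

go(4, 5) = 4 * 4 * 4 * 4 * 4 = 1024

Answer: 1024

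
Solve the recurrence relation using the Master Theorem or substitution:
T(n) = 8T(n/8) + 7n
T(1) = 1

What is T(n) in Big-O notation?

By Master Theorem: a=8, b=8, f(n)=7n. Since log_8(8) = 1 and f(n) = Θ(n^1), Case 2 applies. T(n) = O(n log n).

Answer: O(n log n)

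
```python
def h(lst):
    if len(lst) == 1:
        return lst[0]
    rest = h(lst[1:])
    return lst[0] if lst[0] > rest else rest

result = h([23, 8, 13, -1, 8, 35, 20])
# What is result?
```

Recursive max over [23, 8, 13, -1, 8, 35, 20] = 35

Answer: 35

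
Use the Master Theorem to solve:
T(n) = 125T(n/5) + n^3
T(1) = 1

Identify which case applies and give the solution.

a=125, b=5, f(n)=n^3. log_5(125) = 3. Since c=3 = 3, Case 2 applies: T(n) = Θ(n^log_b(a) · log n) = O(n^3 log n).

Answer: O(n^3 log n) - Case 2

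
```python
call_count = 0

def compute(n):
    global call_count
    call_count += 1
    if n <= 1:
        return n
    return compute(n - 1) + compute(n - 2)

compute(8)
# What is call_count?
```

Calls(n) = 1 + Calls(n-1) + Calls(n-2); Calls(0)=Calls(1)=1. For n=8 this gives 67.

Answer: 67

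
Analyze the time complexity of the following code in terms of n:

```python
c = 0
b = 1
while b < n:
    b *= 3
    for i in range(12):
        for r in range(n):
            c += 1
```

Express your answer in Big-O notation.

Each loop level contributes: log n × 1 × n. Multiplying the contributions gives O(n log n).

Answer: O(n log n)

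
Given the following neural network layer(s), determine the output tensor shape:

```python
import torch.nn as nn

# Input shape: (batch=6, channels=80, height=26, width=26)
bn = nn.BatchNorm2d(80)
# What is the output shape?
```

Input: (6, 80, 26, 26) -> Output: (6, 80, 26, 26)

Answer: (6, 80, 26, 26)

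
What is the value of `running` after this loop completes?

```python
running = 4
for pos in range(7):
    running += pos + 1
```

Start at 4, add 1 to 7 = 32
`running` takes the values: 4 → 5 → 7 → 10 → 14 → 19 → 25 → 32

Answer: 32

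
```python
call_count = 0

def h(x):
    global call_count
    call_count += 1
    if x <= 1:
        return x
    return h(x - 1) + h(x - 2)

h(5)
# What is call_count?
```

Calls(x) = 1 + Calls(x-1) + Calls(x-2); Calls(0)=Calls(1)=1. For x=5 this gives 15.

Answer: 15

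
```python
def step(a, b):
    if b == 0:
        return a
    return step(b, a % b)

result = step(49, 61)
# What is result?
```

step(49, 61) -> step(61, 49) -> step(49, 12) -> step(12, 1) -> step(1, 0) -> 1

Answer: 1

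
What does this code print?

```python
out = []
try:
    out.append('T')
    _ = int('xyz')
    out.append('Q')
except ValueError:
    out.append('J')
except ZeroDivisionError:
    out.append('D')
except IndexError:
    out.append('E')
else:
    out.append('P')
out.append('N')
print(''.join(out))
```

Execution trace: 'T' (try body) → 'J' (except ValueError) → 'N' (after the try/except). Output: TJN

Answer: TJN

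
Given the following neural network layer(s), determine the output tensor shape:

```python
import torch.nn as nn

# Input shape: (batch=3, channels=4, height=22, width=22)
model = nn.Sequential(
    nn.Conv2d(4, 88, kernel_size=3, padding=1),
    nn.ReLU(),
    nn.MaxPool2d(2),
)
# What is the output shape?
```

Input: (3, 4, 22, 22) -> after Conv2d: (3, 88, 22, 22) -> after ReLU: (3, 88, 22, 22) -> Output: (3, 88, 11, 11)

Answer: (3, 88, 11, 11)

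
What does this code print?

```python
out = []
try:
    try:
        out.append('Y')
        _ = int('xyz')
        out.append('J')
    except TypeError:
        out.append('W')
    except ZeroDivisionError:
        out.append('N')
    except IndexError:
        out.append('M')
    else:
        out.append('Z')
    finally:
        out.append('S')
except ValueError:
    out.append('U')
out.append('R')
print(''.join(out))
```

Execution trace: 'Y' (try body) → 'S' (finally) → 'U' (outer except ValueError) → 'R' (after the try/except). Output: YSUR

Answer: YSUR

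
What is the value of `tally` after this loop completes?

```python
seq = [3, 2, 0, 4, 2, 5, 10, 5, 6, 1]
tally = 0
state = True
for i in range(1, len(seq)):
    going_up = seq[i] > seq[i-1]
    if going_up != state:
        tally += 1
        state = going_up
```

Count direction changes in [3, 2, 0, 4, 2, 5, 10, 5, 6, 1]
`tally` takes the values: 0 → 1 → 2 → 3 → 4 → 5 → 6 → 7

Answer: 7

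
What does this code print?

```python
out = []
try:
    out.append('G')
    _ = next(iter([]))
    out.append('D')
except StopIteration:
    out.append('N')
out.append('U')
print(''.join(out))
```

Execution trace: 'G' (try body) → 'N' (except StopIteration) → 'U' (after the try/except). Output: GNU

Answer: GNU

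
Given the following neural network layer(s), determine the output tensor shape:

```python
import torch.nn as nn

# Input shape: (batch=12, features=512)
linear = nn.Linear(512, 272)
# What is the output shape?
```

Input: (12, 512) -> Output: (12, 272)

Answer: (12, 272)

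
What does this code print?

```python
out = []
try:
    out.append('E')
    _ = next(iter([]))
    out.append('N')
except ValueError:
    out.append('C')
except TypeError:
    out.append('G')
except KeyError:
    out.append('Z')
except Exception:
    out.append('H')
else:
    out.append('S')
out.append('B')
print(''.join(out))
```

Execution trace: 'E' (try body) → 'H' (except Exception) → 'B' (after the try/except). Output: EHB

Answer: EHB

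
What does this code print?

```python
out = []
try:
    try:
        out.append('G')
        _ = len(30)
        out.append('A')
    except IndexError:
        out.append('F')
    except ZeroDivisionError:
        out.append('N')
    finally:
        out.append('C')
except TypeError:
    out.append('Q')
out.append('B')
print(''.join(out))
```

Execution trace: 'G' (inner try body) → 'C' (inner finally) → 'Q' (outer except TypeError) → 'B' (after the try/except). Output: GCQB

Answer: GCQB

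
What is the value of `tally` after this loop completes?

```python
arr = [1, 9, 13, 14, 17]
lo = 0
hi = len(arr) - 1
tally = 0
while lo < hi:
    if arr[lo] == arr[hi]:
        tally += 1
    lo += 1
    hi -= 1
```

Count matching pairs from ends
`tally` takes the values: 0

Answer: 0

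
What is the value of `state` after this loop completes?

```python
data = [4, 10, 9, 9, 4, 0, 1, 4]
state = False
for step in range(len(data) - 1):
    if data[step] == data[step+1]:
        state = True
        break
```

Check consecutive duplicates in [4, 10, 9, 9, 4, 0, 1, 4]
`state` takes the values: False → True

Answer: True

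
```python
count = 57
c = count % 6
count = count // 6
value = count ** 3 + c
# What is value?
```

Trace:
`count = 57` → count = 57
`c = count % 6` → c = 3
`count = count // 6` → count = 9
`value = count ** 3 + c` → value = 732
So value = 732

Answer: 732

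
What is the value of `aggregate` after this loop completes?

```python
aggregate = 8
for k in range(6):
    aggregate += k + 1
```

Start at 8, add 1 to 6 = 29
`aggregate` takes the values: 8 → 9 → 11 → 14 → 18 → 23 → 29

Answer: 29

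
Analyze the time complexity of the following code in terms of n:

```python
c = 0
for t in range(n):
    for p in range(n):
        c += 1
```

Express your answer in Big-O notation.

Each loop level contributes: n × n. Multiplying the contributions gives O(n^2).

Answer: O(n^2)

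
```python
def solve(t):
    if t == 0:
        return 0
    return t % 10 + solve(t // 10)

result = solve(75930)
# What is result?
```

Sum of digits of 75930: 0 + 3 + 9 + 5 + 7 = 24

Answer: 24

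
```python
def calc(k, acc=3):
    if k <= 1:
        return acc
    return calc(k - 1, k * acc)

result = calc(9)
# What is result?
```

Accumulator trace (n, acc): (9, 3) -> (8, 27) -> (7, 216) -> (6, 1512) -> (5, 9072) -> (4, 45360) -> (3, 181440) -> (2, 544320) -> (1, 1088640) -> return 1088640

Answer: 1088640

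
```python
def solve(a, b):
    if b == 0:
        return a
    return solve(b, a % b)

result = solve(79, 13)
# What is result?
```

solve(79, 13) -> solve(13, 1) -> solve(1, 0) -> 1

Answer: 1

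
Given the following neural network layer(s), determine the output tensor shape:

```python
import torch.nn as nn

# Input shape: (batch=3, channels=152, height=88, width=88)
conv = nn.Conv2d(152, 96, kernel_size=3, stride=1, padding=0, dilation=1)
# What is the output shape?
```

Input: (3, 152, 88, 88) -> Output: (3, 96, 86, 86)

Answer: (3, 96, 86, 86)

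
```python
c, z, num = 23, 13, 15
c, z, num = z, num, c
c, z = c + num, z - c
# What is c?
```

Trace:
`c, z, num = 23, 13, 15` → c = 23; z = 13; num = 15
`c, z, num = z, num, c` → c = 13; z = 15; num = 23
`c, z = c + num, z - c` → c = 36; z = 2
So c = 36

Answer: 36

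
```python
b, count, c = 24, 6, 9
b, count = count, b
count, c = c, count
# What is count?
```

Trace:
`b, count, c = 24, 6, 9` → b = 24; count = 6; c = 9
`b, count = count, b` → b = 6; count = 24
`count, c = c, count` → count = 9; c = 24
So count = 9

Answer: 9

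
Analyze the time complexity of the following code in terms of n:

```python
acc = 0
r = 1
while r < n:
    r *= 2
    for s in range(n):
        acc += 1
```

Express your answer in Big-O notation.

Each loop level contributes: log n × n. Multiplying the contributions gives O(n log n).

Answer: O(n log n)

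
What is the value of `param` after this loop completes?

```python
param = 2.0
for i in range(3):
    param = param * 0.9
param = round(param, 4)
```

Exponential decay: 2.0 * 0.9^3
`param` takes the values: 2.0 → 1.8 → 1.62 → 1.458

Answer: 1.458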